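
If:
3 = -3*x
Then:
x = -1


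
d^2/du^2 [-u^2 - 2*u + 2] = -2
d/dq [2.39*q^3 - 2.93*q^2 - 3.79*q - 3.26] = 7.17*q^2 - 5.86*q - 3.79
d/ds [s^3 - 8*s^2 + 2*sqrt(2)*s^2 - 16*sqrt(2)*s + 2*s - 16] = 3*s^2 - 16*s + 4*sqrt(2)*s - 16*sqrt(2) + 2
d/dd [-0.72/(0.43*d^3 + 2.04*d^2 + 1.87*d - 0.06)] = (0.9288*d^2 + 2.9376*d + 1.3464)/(0.43*d^3 + 2.04*d^2 + 1.87*d - 0.06)^2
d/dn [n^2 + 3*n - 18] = 2*n + 3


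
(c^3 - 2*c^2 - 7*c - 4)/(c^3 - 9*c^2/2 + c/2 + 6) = 2*(c + 1)/(2*c - 3)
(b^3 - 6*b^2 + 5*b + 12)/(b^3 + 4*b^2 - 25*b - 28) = (b - 3)/(b + 7)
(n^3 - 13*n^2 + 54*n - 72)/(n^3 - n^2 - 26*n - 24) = (n^2 - 7*n + 12)/(n^2 + 5*n + 4)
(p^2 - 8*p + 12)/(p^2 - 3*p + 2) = (p - 6)/(p - 1)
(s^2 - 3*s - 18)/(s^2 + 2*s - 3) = (s - 6)/(s - 1)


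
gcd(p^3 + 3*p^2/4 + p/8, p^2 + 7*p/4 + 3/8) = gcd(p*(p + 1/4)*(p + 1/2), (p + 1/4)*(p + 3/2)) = p + 1/4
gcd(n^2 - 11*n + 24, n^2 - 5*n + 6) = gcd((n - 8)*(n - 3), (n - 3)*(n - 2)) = n - 3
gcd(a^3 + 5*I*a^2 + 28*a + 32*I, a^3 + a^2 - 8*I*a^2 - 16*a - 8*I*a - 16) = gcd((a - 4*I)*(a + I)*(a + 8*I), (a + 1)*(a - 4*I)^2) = a - 4*I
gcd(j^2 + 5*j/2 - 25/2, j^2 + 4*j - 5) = j + 5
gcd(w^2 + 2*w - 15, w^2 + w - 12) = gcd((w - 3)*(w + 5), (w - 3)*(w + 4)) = w - 3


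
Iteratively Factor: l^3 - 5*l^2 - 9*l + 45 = (l - 5)*(l^2 - 9) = (l - 5)*(l - 3)*(l + 3)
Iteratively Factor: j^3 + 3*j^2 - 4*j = (j)*(j^2 + 3*j - 4) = j*(j - 1)*(j + 4)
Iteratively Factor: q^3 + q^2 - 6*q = (q)*(q^2 + q - 6) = q*(q + 3)*(q - 2)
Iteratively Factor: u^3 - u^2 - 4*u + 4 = (u - 2)*(u^2 + u - 2) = (u - 2)*(u + 2)*(u - 1)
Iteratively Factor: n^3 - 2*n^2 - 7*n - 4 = (n + 1)*(n^2 - 3*n - 4) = (n - 4)*(n + 1)*(n + 1)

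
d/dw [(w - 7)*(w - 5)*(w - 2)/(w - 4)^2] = (w^3 - 12*w^2 + 53*w - 96)/(w^3 - 12*w^2 + 48*w - 64)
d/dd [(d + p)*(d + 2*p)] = 2*d + 3*p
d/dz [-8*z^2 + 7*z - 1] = 7 - 16*z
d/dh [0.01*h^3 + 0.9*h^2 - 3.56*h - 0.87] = 0.03*h^2 + 1.8*h - 3.56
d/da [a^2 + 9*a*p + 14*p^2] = 2*a + 9*p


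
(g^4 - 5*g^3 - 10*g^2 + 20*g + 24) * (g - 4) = g^5 - 9*g^4 + 10*g^3 + 60*g^2 - 56*g - 96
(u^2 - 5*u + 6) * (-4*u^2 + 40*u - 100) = -4*u^4 + 60*u^3 - 324*u^2 + 740*u - 600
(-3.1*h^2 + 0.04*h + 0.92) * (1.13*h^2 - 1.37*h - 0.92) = -3.503*h^4 + 4.2922*h^3 + 3.8368*h^2 - 1.2972*h - 0.8464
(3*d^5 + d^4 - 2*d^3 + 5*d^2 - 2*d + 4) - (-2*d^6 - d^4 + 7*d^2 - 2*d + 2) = 2*d^6 + 3*d^5 + 2*d^4 - 2*d^3 - 2*d^2 + 2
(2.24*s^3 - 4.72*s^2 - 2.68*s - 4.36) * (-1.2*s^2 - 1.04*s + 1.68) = -2.688*s^5 + 3.3344*s^4 + 11.888*s^3 + 0.0896000000000017*s^2 + 0.0320000000000009*s - 7.3248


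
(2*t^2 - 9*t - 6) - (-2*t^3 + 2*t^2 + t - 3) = 2*t^3 - 10*t - 3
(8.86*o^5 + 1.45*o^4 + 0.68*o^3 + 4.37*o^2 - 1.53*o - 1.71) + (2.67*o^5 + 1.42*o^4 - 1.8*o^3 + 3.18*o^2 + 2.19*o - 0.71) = 11.53*o^5 + 2.87*o^4 - 1.12*o^3 + 7.55*o^2 + 0.66*o - 2.42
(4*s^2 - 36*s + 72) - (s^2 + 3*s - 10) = 3*s^2 - 39*s + 82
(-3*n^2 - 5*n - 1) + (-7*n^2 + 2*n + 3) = -10*n^2 - 3*n + 2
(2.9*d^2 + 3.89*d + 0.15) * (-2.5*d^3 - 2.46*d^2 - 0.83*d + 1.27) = -7.25*d^5 - 16.859*d^4 - 12.3514*d^3 + 0.0853000000000002*d^2 + 4.8158*d + 0.1905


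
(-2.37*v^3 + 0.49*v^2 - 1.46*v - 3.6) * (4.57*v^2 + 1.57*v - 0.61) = -10.8309*v^5 - 1.4816*v^4 - 4.4572*v^3 - 19.0431*v^2 - 4.7614*v + 2.196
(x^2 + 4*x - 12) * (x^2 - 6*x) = x^4 - 2*x^3 - 36*x^2 + 72*x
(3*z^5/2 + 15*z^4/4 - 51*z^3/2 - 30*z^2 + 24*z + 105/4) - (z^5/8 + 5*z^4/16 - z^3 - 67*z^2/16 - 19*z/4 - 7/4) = 11*z^5/8 + 55*z^4/16 - 49*z^3/2 - 413*z^2/16 + 115*z/4 + 28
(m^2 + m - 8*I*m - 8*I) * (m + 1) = m^3 + 2*m^2 - 8*I*m^2 + m - 16*I*m - 8*I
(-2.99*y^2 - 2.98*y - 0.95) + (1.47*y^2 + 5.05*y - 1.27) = -1.52*y^2 + 2.07*y - 2.22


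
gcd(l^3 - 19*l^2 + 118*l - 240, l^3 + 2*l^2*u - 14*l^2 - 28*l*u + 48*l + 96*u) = l^2 - 14*l + 48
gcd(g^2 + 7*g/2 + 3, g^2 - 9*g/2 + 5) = 1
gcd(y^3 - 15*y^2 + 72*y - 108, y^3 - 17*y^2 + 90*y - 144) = y^2 - 9*y + 18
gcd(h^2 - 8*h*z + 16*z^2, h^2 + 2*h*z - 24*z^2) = -h + 4*z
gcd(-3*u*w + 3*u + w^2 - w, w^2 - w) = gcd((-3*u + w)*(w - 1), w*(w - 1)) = w - 1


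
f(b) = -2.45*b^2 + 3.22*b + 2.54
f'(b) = 3.22 - 4.9*b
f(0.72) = 3.59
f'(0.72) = -0.31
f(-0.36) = 1.06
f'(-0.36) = 4.98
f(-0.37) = 1.01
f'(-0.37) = 5.03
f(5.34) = -50.13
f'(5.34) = -22.95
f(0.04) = 2.66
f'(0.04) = 3.02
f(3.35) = -14.17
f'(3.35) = -13.20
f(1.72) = 0.83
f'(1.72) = -5.21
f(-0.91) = -2.42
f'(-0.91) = 7.68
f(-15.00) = -597.01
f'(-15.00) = 76.72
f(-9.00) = -224.89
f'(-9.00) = 47.32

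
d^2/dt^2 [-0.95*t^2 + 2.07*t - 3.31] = -1.90000000000000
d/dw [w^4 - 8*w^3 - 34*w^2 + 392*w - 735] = 4*w^3 - 24*w^2 - 68*w + 392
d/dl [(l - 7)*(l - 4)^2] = 3*(l - 6)*(l - 4)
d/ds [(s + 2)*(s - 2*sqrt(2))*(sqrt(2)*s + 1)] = 3*sqrt(2)*s^2 - 6*s + 4*sqrt(2)*s - 6 - 2*sqrt(2)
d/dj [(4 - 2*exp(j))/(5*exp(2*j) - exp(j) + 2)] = 10*(exp(j) - 4)*exp(2*j)/(25*exp(4*j) - 10*exp(3*j) + 21*exp(2*j) - 4*exp(j) + 4)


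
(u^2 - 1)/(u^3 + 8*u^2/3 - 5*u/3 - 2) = 3*(u + 1)/(3*u^2 + 11*u + 6)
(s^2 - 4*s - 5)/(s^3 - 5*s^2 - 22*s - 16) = (s - 5)/(s^2 - 6*s - 16)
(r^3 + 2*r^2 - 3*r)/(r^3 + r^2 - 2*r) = (r + 3)/(r + 2)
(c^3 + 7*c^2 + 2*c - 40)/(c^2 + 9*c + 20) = c - 2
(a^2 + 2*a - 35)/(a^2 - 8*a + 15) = (a + 7)/(a - 3)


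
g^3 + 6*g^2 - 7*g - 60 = (g - 3)*(g + 4)*(g + 5)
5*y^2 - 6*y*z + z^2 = (-5*y + z)*(-y + z)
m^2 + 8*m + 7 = (m + 1)*(m + 7)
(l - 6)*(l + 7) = l^2 + l - 42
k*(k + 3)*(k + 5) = k^3 + 8*k^2 + 15*k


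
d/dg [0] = 0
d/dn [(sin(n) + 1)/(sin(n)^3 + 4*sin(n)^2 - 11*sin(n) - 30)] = -(2*sin(n)^3 + 7*sin(n)^2 + 8*sin(n) + 19)*cos(n)/(sin(n)^3 + 4*sin(n)^2 - 11*sin(n) - 30)^2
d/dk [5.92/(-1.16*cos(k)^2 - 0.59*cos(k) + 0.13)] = -(13.7344*cos(k) + 3.4928)*sin(k)/(1.16*cos(k)^2 + 0.59*cos(k) - 0.13)^2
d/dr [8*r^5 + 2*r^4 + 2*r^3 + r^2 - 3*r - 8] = 40*r^4 + 8*r^3 + 6*r^2 + 2*r - 3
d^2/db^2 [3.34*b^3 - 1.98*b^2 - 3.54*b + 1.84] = 20.04*b - 3.96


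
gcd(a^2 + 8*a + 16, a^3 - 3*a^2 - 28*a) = a + 4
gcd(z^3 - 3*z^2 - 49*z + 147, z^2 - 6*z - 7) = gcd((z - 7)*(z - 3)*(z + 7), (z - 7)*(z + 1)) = z - 7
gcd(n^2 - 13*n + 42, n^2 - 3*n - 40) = 1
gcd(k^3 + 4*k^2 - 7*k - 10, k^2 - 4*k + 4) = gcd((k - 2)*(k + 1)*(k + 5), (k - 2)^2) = k - 2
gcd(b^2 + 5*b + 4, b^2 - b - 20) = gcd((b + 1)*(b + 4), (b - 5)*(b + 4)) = b + 4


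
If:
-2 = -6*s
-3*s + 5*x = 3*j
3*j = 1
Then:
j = 1/3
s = 1/3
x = 2/5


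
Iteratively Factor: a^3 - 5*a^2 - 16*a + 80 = (a - 4)*(a^2 - a - 20) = (a - 4)*(a + 4)*(a - 5)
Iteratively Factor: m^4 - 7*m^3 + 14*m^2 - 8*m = (m - 2)*(m^3 - 5*m^2 + 4*m) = (m - 2)*(m - 1)*(m^2 - 4*m) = (m - 4)*(m - 2)*(m - 1)*(m)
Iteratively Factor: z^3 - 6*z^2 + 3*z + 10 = (z - 2)*(z^2 - 4*z - 5) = (z - 2)*(z + 1)*(z - 5)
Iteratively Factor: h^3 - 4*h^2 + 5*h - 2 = (h - 1)*(h^2 - 3*h + 2) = (h - 1)^2*(h - 2)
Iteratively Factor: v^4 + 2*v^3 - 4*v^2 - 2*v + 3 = (v - 1)*(v^3 + 3*v^2 - v - 3) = (v - 1)^2*(v^2 + 4*v + 3) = (v - 1)^2*(v + 3)*(v + 1)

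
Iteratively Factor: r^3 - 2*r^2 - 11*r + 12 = (r + 3)*(r^2 - 5*r + 4) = (r - 1)*(r + 3)*(r - 4)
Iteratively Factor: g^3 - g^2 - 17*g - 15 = (g + 3)*(g^2 - 4*g - 5) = (g - 5)*(g + 3)*(g + 1)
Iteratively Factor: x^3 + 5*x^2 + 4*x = (x + 1)*(x^2 + 4*x) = x*(x + 1)*(x + 4)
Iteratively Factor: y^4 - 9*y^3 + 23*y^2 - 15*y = (y)*(y^3 - 9*y^2 + 23*y - 15) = y*(y - 5)*(y^2 - 4*y + 3) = y*(y - 5)*(y - 1)*(y - 3)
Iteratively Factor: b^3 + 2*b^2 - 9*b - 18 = (b + 2)*(b^2 - 9) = (b - 3)*(b + 2)*(b + 3)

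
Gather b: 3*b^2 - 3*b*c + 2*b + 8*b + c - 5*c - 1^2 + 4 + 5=3*b^2 + b*(10 - 3*c) - 4*c + 8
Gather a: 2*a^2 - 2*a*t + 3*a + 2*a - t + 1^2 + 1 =2*a^2 + a*(5 - 2*t) - t + 2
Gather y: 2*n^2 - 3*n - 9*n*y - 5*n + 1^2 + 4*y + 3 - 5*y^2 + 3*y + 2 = 2*n^2 - 8*n - 5*y^2 + y*(7 - 9*n) + 6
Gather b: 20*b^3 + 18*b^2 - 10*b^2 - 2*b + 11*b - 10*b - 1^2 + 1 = 20*b^3 + 8*b^2 - b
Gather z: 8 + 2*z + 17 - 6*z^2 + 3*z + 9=-6*z^2 + 5*z + 34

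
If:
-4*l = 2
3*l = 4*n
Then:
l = -1/2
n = -3/8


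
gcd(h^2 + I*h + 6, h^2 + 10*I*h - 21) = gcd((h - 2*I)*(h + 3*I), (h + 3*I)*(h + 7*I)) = h + 3*I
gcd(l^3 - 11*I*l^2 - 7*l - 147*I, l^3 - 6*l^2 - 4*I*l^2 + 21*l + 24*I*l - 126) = l^2 - 4*I*l + 21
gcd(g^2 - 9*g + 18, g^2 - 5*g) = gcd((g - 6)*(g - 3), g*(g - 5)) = 1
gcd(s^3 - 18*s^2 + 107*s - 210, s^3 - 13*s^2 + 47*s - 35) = s^2 - 12*s + 35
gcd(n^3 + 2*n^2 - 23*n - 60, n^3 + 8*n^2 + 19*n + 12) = n^2 + 7*n + 12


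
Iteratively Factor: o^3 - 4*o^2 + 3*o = (o - 3)*(o^2 - o) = o*(o - 3)*(o - 1)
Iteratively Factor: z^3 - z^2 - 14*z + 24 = (z + 4)*(z^2 - 5*z + 6) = (z - 2)*(z + 4)*(z - 3)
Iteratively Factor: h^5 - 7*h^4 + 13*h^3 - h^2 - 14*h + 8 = (h - 1)*(h^4 - 6*h^3 + 7*h^2 + 6*h - 8) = (h - 2)*(h - 1)*(h^3 - 4*h^2 - h + 4) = (h - 2)*(h - 1)*(h + 1)*(h^2 - 5*h + 4) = (h - 4)*(h - 2)*(h - 1)*(h + 1)*(h - 1)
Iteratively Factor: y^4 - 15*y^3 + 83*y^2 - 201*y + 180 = (y - 4)*(y^3 - 11*y^2 + 39*y - 45) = (y - 4)*(y - 3)*(y^2 - 8*y + 15) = (y - 4)*(y - 3)^2*(y - 5)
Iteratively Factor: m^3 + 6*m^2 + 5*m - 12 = (m - 1)*(m^2 + 7*m + 12) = (m - 1)*(m + 4)*(m + 3)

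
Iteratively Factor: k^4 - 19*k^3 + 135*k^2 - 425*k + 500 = (k - 4)*(k^3 - 15*k^2 + 75*k - 125) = (k - 5)*(k - 4)*(k^2 - 10*k + 25) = (k - 5)^2*(k - 4)*(k - 5)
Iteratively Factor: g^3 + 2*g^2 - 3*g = (g - 1)*(g^2 + 3*g) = (g - 1)*(g + 3)*(g)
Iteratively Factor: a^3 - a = (a + 1)*(a^2 - a) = a*(a + 1)*(a - 1)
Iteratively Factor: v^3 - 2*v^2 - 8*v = (v + 2)*(v^2 - 4*v) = (v - 4)*(v + 2)*(v)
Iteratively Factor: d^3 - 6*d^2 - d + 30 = (d - 3)*(d^2 - 3*d - 10) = (d - 5)*(d - 3)*(d + 2)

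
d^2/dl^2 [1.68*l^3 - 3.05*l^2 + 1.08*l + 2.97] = 10.08*l - 6.1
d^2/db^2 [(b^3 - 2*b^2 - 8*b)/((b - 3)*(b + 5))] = 30*(b^3 - 12*b^2 + 21*b - 46)/(b^6 + 6*b^5 - 33*b^4 - 172*b^3 + 495*b^2 + 1350*b - 3375)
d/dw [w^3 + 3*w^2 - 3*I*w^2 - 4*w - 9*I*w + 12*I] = 3*w^2 + 6*w*(1 - I) - 4 - 9*I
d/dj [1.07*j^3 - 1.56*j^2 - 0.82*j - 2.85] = 3.21*j^2 - 3.12*j - 0.82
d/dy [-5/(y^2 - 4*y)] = 10*(y - 2)/(y^2*(y - 4)^2)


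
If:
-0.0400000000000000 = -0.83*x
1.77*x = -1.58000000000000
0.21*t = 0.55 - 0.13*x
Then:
No Solution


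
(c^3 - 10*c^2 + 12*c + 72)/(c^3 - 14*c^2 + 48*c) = (c^2 - 4*c - 12)/(c*(c - 8))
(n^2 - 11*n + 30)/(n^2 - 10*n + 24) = (n - 5)/(n - 4)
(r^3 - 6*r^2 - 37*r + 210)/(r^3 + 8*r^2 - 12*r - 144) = (r^2 - 12*r + 35)/(r^2 + 2*r - 24)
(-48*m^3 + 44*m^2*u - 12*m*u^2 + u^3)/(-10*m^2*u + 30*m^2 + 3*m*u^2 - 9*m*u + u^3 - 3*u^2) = (24*m^2 - 10*m*u + u^2)/(5*m*u - 15*m + u^2 - 3*u)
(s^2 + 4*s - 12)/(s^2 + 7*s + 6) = (s - 2)/(s + 1)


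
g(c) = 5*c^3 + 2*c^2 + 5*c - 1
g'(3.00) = 152.00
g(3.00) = 167.00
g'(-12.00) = 2117.00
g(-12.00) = -8413.00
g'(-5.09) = 373.26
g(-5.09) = -633.99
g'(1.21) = 31.80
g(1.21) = 16.84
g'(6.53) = 670.73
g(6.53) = 1509.16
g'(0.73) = 15.91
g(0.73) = 5.66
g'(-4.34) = 270.17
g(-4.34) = -393.76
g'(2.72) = 126.86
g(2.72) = 128.02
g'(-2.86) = 116.25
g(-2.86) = -115.91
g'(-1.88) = 50.50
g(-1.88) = -36.55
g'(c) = 15*c^2 + 4*c + 5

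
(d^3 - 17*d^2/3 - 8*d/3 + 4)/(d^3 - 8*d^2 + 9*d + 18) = (d - 2/3)/(d - 3)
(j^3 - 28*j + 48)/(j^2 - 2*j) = j + 2 - 24/j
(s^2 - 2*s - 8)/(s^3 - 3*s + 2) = (s - 4)/(s^2 - 2*s + 1)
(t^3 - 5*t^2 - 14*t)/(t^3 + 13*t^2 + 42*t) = (t^2 - 5*t - 14)/(t^2 + 13*t + 42)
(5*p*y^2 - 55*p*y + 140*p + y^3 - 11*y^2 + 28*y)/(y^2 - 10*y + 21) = (5*p*y - 20*p + y^2 - 4*y)/(y - 3)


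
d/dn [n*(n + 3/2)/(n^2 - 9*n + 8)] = (-21*n^2 + 32*n + 24)/(2*(n^4 - 18*n^3 + 97*n^2 - 144*n + 64))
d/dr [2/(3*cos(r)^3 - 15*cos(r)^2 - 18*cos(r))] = 2*(3*sin(r) - 6*sin(r)/cos(r)^2 - 10*tan(r))/(3*(sin(r)^2 + 5*cos(r) + 5)^2)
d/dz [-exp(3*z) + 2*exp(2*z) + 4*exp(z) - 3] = (-3*exp(2*z) + 4*exp(z) + 4)*exp(z)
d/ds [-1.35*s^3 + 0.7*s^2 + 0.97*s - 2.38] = -4.05*s^2 + 1.4*s + 0.97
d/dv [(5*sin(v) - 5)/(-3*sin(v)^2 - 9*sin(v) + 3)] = 5*(sin(v)^2 - 2*sin(v) - 2)*cos(v)/(3*(3*sin(v) - cos(v)^2)^2)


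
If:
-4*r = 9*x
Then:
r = -9*x/4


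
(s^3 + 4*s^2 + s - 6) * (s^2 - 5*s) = s^5 - s^4 - 19*s^3 - 11*s^2 + 30*s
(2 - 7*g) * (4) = 8 - 28*g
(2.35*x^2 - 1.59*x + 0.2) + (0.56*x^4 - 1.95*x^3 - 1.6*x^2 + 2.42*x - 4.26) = 0.56*x^4 - 1.95*x^3 + 0.75*x^2 + 0.83*x - 4.06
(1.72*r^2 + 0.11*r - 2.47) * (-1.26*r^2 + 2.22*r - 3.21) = -2.1672*r^4 + 3.6798*r^3 - 2.1648*r^2 - 5.8365*r + 7.9287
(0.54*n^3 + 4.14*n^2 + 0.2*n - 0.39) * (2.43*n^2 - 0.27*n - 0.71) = 1.3122*n^5 + 9.9144*n^4 - 1.0152*n^3 - 3.9411*n^2 - 0.0367*n + 0.2769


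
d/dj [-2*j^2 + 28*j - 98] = 28 - 4*j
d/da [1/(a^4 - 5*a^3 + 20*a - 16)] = (-4*a^3 + 15*a^2 - 20)/(a^4 - 5*a^3 + 20*a - 16)^2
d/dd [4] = 0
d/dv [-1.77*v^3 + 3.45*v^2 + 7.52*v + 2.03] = -5.31*v^2 + 6.9*v + 7.52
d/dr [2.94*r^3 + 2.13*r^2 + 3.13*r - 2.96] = 8.82*r^2 + 4.26*r + 3.13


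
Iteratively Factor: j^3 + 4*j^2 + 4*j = (j)*(j^2 + 4*j + 4) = j*(j + 2)*(j + 2)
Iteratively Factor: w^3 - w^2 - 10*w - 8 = (w + 1)*(w^2 - 2*w - 8) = (w - 4)*(w + 1)*(w + 2)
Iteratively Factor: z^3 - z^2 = (z)*(z^2 - z) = z^2*(z - 1)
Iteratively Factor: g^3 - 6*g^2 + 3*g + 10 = (g - 2)*(g^2 - 4*g - 5) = (g - 5)*(g - 2)*(g + 1)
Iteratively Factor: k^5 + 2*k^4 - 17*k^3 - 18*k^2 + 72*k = (k + 3)*(k^4 - k^3 - 14*k^2 + 24*k) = (k - 2)*(k + 3)*(k^3 + k^2 - 12*k) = (k - 3)*(k - 2)*(k + 3)*(k^2 + 4*k) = (k - 3)*(k - 2)*(k + 3)*(k + 4)*(k)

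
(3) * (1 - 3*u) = 3 - 9*u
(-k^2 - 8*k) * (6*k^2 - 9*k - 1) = -6*k^4 - 39*k^3 + 73*k^2 + 8*k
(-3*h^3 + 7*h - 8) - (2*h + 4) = -3*h^3 + 5*h - 12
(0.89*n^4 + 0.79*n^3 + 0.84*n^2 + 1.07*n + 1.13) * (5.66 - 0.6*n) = -0.534*n^5 + 4.5634*n^4 + 3.9674*n^3 + 4.1124*n^2 + 5.3782*n + 6.3958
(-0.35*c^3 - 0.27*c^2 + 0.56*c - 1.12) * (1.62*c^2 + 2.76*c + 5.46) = -0.567*c^5 - 1.4034*c^4 - 1.749*c^3 - 1.743*c^2 - 0.0335999999999999*c - 6.1152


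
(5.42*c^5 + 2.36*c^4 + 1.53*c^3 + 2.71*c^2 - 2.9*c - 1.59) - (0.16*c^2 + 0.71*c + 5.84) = 5.42*c^5 + 2.36*c^4 + 1.53*c^3 + 2.55*c^2 - 3.61*c - 7.43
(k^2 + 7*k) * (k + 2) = k^3 + 9*k^2 + 14*k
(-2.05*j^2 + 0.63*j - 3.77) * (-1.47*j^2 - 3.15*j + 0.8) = 3.0135*j^4 + 5.5314*j^3 + 1.9174*j^2 + 12.3795*j - 3.016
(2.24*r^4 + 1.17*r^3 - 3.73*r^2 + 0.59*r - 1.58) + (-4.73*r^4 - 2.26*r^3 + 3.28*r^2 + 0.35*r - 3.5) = -2.49*r^4 - 1.09*r^3 - 0.45*r^2 + 0.94*r - 5.08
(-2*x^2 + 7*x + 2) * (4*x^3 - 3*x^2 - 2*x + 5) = -8*x^5 + 34*x^4 - 9*x^3 - 30*x^2 + 31*x + 10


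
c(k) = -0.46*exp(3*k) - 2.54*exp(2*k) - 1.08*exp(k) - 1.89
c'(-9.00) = 0.00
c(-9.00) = -1.89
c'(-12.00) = 0.00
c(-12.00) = -1.89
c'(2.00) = -842.07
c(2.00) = -334.13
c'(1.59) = -290.18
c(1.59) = -122.51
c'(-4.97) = -0.01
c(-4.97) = -1.90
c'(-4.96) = -0.01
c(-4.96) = -1.90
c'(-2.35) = -0.15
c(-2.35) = -2.02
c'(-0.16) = -5.46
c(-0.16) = -4.94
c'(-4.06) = -0.02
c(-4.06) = -1.91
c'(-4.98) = -0.01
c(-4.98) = -1.90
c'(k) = -1.38*exp(3*k) - 5.08*exp(2*k) - 1.08*exp(k)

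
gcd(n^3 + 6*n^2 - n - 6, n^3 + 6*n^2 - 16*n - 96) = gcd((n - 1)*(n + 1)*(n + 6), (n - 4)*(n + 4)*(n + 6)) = n + 6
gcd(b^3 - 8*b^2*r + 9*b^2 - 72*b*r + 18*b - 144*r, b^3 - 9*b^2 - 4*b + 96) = b + 3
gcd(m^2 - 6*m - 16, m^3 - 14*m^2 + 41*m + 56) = m - 8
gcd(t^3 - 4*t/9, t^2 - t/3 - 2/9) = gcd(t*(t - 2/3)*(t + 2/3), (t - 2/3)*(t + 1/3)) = t - 2/3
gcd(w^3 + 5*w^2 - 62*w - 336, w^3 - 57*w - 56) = w^2 - w - 56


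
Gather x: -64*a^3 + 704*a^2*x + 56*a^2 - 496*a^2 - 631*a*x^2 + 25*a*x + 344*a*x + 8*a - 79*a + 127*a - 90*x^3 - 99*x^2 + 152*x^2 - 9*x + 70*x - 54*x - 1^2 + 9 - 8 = -64*a^3 - 440*a^2 + 56*a - 90*x^3 + x^2*(53 - 631*a) + x*(704*a^2 + 369*a + 7)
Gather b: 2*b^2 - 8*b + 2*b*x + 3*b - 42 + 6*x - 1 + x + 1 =2*b^2 + b*(2*x - 5) + 7*x - 42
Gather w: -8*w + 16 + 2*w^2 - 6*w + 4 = 2*w^2 - 14*w + 20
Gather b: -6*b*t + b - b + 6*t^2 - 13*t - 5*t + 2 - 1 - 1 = -6*b*t + 6*t^2 - 18*t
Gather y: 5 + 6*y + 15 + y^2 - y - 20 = y^2 + 5*y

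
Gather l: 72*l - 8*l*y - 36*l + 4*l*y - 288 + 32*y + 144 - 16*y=l*(36 - 4*y) + 16*y - 144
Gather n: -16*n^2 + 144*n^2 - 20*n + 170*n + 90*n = 128*n^2 + 240*n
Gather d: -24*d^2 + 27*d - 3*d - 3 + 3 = -24*d^2 + 24*d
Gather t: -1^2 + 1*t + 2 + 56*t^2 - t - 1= 56*t^2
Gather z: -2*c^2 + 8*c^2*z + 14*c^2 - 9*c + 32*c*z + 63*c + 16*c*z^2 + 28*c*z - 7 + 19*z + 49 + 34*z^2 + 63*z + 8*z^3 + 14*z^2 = 12*c^2 + 54*c + 8*z^3 + z^2*(16*c + 48) + z*(8*c^2 + 60*c + 82) + 42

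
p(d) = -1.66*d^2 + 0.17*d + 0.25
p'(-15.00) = 49.97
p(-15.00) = -375.80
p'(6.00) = -19.75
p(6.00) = -58.49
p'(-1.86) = 6.35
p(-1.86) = -5.81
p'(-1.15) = 3.99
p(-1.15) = -2.14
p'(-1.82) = 6.21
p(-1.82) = -5.56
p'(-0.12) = 0.57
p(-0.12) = 0.21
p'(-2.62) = 8.87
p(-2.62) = -11.59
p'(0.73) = -2.25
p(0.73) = -0.51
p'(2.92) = -9.52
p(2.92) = -13.41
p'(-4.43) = 14.88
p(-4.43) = -33.08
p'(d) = 0.17 - 3.32*d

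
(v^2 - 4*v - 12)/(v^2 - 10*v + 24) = (v + 2)/(v - 4)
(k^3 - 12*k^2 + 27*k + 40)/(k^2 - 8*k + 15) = (k^2 - 7*k - 8)/(k - 3)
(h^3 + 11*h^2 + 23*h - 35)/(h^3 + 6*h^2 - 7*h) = (h + 5)/h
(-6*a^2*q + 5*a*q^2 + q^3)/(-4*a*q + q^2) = (6*a^2 - 5*a*q - q^2)/(4*a - q)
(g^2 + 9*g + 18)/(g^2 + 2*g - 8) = (g^2 + 9*g + 18)/(g^2 + 2*g - 8)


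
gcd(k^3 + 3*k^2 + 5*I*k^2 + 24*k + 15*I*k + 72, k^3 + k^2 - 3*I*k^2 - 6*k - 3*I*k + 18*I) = k^2 + k*(3 - 3*I) - 9*I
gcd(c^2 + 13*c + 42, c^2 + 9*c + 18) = c + 6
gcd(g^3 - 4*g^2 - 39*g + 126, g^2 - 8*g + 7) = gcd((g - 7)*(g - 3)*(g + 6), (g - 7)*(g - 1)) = g - 7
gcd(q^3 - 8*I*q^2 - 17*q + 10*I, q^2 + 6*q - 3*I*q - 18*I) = 1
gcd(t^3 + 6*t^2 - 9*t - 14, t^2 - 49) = t + 7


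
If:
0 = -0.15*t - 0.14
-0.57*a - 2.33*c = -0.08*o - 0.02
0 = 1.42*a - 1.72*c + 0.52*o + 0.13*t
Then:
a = 0.0739348721535712 - 0.250408020517603*o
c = 0.0955933784098858*o - 0.00950338074143157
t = -0.93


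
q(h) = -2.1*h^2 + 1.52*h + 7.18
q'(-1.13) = 6.27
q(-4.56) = -43.42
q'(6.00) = -23.68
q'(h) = 1.52 - 4.2*h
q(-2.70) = -12.23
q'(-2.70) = 12.86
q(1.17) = 6.08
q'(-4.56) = 20.67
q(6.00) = -59.30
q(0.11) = 7.32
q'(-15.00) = 64.52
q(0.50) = 7.42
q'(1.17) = -3.39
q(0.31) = 7.45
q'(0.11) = 1.06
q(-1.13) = 2.78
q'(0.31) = 0.22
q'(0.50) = -0.58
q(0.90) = 6.85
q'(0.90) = -2.26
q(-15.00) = -488.12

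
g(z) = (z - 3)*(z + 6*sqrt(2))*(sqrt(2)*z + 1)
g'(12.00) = 790.60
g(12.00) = 3313.19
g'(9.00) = 470.77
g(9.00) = 1440.22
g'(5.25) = 178.38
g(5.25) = 260.36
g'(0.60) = -18.48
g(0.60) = -40.31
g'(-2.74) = -46.65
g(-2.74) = 94.81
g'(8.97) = 467.96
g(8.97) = 1426.14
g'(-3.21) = -43.02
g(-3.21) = 115.96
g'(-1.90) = -48.48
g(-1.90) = 54.44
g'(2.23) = 29.64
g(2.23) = -34.27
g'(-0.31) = -35.54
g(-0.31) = -15.20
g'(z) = sqrt(2)*(z - 3)*(z + 6*sqrt(2)) + (z - 3)*(sqrt(2)*z + 1) + (z + 6*sqrt(2))*(sqrt(2)*z + 1)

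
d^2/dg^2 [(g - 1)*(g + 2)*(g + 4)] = 6*g + 10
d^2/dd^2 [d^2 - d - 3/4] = 2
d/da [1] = 0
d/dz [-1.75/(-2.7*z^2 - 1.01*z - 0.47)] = (-9.45*z - 1.7675)/(2.7*z^2 + 1.01*z + 0.47)^2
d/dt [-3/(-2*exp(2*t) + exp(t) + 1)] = (3 - 12*exp(t))*exp(t)/(-2*exp(2*t) + exp(t) + 1)^2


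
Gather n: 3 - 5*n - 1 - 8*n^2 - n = -8*n^2 - 6*n + 2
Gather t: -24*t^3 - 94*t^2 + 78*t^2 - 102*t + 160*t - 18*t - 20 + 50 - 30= -24*t^3 - 16*t^2 + 40*t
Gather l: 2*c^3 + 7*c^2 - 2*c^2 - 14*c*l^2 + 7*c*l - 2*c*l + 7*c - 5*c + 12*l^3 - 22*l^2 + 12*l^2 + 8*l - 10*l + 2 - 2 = 2*c^3 + 5*c^2 + 2*c + 12*l^3 + l^2*(-14*c - 10) + l*(5*c - 2)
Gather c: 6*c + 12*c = 18*c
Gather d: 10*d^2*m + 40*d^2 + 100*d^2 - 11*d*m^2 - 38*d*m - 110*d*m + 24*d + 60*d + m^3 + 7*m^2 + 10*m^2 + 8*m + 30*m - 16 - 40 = d^2*(10*m + 140) + d*(-11*m^2 - 148*m + 84) + m^3 + 17*m^2 + 38*m - 56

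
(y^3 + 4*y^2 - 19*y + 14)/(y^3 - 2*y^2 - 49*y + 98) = (y - 1)/(y - 7)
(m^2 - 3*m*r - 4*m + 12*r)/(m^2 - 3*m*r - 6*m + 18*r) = (m - 4)/(m - 6)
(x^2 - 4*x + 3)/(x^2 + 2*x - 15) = (x - 1)/(x + 5)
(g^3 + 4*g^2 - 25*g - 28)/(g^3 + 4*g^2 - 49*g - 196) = (g^2 - 3*g - 4)/(g^2 - 3*g - 28)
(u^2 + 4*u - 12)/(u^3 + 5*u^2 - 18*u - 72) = (u - 2)/(u^2 - u - 12)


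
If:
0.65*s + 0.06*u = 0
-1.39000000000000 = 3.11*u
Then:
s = 0.04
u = -0.45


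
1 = 1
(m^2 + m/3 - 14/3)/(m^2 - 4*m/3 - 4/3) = (3*m + 7)/(3*m + 2)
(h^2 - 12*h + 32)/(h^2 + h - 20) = (h - 8)/(h + 5)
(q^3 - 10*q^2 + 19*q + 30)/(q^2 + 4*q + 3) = (q^2 - 11*q + 30)/(q + 3)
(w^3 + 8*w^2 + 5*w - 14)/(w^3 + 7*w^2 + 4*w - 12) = (w + 7)/(w + 6)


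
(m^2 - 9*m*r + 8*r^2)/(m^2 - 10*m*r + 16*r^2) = (-m + r)/(-m + 2*r)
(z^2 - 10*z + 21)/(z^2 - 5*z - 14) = (z - 3)/(z + 2)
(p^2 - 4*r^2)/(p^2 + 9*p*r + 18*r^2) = (p^2 - 4*r^2)/(p^2 + 9*p*r + 18*r^2)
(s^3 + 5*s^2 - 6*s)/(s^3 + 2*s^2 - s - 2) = s*(s + 6)/(s^2 + 3*s + 2)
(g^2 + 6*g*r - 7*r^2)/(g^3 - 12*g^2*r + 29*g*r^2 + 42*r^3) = (g^2 + 6*g*r - 7*r^2)/(g^3 - 12*g^2*r + 29*g*r^2 + 42*r^3)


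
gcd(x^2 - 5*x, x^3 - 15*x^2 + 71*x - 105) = x - 5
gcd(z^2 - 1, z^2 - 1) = z^2 - 1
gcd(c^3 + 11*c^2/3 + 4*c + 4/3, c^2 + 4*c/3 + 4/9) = c + 2/3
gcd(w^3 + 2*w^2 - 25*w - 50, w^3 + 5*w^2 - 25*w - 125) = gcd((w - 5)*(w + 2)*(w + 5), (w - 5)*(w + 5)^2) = w^2 - 25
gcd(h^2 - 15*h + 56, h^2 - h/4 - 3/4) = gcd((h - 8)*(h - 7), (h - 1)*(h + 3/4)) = 1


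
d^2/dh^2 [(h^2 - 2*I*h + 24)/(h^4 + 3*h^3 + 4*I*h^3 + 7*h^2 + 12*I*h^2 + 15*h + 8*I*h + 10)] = (6*h^8 + 18*h^7 + h^6*(580 - 72*I) + h^5*(2412 + 2784*I) + h^4*(1362 + 12096*I) + h^3*(-9030 + 25144*I) + h^2*(-16068 + 36288*I) + h*(-4464 + 29064*I) + 4248 + 6360*I)/(h^12 + h^11*(9 + 12*I) + 108*I*h^10 + h^9*(-234 + 452*I) + h^8*(-1188 + 1260*I) + h^7*(-3528 + 2940*I) + h^6*(-7490 + 6660*I) + h^5*(-10458 + 13692*I) + h^4*(-7029 + 20916*I) + h^3*(1935 + 20248*I) + h^2*(6930 + 10800*I) + h*(4500 + 2400*I) + 1000)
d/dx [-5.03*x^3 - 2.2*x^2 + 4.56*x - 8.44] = -15.09*x^2 - 4.4*x + 4.56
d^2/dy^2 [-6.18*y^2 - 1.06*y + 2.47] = -12.3600000000000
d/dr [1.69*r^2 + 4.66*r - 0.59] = 3.38*r + 4.66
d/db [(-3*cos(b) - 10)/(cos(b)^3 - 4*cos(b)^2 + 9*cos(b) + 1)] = 16*(-6*cos(b)^3 - 18*cos(b)^2 + 80*cos(b) - 87)*sin(b)/(16*sin(b)^2 + 39*cos(b) + cos(3*b) - 12)^2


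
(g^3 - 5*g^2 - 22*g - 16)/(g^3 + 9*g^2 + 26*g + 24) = (g^2 - 7*g - 8)/(g^2 + 7*g + 12)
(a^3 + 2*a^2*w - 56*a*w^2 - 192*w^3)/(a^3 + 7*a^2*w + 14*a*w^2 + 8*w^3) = (a^2 - 2*a*w - 48*w^2)/(a^2 + 3*a*w + 2*w^2)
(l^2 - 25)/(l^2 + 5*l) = (l - 5)/l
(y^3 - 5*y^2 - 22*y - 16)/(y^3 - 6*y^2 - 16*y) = (y + 1)/y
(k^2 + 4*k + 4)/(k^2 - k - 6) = (k + 2)/(k - 3)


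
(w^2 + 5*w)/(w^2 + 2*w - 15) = w/(w - 3)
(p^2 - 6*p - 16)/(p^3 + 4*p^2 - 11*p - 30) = (p - 8)/(p^2 + 2*p - 15)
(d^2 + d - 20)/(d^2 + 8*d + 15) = (d - 4)/(d + 3)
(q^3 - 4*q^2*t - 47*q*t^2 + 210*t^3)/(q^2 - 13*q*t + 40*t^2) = (q^2 + q*t - 42*t^2)/(q - 8*t)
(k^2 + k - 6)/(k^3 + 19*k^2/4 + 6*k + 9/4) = 4*(k - 2)/(4*k^2 + 7*k + 3)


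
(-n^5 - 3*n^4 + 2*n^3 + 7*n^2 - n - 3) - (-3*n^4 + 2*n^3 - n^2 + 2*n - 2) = -n^5 + 8*n^2 - 3*n - 1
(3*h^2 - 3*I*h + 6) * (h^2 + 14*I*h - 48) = 3*h^4 + 39*I*h^3 - 96*h^2 + 228*I*h - 288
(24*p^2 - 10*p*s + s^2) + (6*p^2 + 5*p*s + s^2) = 30*p^2 - 5*p*s + 2*s^2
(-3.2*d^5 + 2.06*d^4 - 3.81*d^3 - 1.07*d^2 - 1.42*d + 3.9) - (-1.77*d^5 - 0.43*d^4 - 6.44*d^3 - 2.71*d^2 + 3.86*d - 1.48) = -1.43*d^5 + 2.49*d^4 + 2.63*d^3 + 1.64*d^2 - 5.28*d + 5.38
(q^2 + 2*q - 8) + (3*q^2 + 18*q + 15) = 4*q^2 + 20*q + 7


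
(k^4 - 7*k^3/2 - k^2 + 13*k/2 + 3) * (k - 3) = k^5 - 13*k^4/2 + 19*k^3/2 + 19*k^2/2 - 33*k/2 - 9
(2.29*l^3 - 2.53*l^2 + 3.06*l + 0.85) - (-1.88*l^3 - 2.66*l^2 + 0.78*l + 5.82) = 4.17*l^3 + 0.13*l^2 + 2.28*l - 4.97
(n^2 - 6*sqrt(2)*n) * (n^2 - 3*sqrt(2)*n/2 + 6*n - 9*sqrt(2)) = n^4 - 15*sqrt(2)*n^3/2 + 6*n^3 - 45*sqrt(2)*n^2 + 18*n^2 + 108*n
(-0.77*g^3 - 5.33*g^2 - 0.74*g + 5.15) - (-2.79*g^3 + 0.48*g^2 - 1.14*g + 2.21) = 2.02*g^3 - 5.81*g^2 + 0.4*g + 2.94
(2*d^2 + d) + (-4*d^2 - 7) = -2*d^2 + d - 7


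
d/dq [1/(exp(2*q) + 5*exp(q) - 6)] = (-2*exp(q) - 5)*exp(q)/(exp(2*q) + 5*exp(q) - 6)^2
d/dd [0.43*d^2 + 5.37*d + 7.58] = 0.86*d + 5.37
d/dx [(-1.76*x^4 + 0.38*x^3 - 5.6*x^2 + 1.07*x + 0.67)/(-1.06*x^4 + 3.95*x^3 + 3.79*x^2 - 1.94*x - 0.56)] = (-6.5492*x^6 - 25.2128*x^5 + 37.206*x^4 - 3.1442*x^3 - 1.7692*x^2 + 1.1934*x + 0.7006)/(1.1236*x^8 - 8.374*x^7 + 7.5677*x^6 + 34.0538*x^5 + 0.225300000000001*x^4 - 19.1292*x^3 - 0.481200000000001*x^2 + 2.1728*x + 0.3136)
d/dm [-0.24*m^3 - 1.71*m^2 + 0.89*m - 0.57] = -0.72*m^2 - 3.42*m + 0.89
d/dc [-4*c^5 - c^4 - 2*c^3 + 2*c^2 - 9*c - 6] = -20*c^4 - 4*c^3 - 6*c^2 + 4*c - 9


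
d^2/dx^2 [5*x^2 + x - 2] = 10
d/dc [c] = 1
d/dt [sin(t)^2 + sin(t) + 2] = sin(2*t) + cos(t)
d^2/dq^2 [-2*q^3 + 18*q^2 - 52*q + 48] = 36 - 12*q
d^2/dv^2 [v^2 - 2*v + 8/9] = 2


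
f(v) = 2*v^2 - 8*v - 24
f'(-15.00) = -68.00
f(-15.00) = 546.00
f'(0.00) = -8.00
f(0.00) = -24.00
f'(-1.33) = -13.32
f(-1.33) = -9.82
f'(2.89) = 3.56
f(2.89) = -30.42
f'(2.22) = 0.88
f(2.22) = -31.90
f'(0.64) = -5.44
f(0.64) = -28.30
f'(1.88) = -0.48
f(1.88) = -31.97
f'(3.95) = 7.80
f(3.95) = -24.40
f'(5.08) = 12.32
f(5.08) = -13.03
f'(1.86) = -0.56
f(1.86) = -31.96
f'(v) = 4*v - 8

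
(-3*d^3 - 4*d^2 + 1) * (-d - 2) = 3*d^4 + 10*d^3 + 8*d^2 - d - 2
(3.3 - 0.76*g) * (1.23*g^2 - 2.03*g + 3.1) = -0.9348*g^3 + 5.6018*g^2 - 9.055*g + 10.23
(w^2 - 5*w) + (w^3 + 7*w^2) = w^3 + 8*w^2 - 5*w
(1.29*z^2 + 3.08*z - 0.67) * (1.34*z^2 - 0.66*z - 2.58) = 1.7286*z^4 + 3.2758*z^3 - 6.2588*z^2 - 7.5042*z + 1.7286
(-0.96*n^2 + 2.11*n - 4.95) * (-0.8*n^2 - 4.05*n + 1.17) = 0.768*n^4 + 2.2*n^3 - 5.7087*n^2 + 22.5162*n - 5.7915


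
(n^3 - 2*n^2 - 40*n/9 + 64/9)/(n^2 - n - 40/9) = (3*n^2 + 2*n - 8)/(3*n + 5)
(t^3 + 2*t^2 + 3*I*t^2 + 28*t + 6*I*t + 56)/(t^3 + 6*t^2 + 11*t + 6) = (t^2 + 3*I*t + 28)/(t^2 + 4*t + 3)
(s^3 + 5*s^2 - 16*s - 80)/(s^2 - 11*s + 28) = (s^2 + 9*s + 20)/(s - 7)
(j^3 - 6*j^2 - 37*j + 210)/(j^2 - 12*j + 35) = j + 6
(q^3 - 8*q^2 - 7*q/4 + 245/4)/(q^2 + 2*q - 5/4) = (2*q^2 - 21*q + 49)/(2*q - 1)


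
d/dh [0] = 0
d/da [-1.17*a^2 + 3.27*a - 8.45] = 3.27 - 2.34*a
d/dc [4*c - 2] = 4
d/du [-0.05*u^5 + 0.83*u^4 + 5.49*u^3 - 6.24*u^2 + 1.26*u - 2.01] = -0.25*u^4 + 3.32*u^3 + 16.47*u^2 - 12.48*u + 1.26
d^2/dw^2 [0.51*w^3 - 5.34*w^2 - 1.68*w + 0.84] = 3.06*w - 10.68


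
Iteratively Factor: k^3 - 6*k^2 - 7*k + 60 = (k + 3)*(k^2 - 9*k + 20) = (k - 4)*(k + 3)*(k - 5)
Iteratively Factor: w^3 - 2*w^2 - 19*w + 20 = (w - 5)*(w^2 + 3*w - 4) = (w - 5)*(w - 1)*(w + 4)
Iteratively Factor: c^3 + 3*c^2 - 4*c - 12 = (c - 2)*(c^2 + 5*c + 6) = (c - 2)*(c + 3)*(c + 2)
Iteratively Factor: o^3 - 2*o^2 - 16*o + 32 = (o - 4)*(o^2 + 2*o - 8) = (o - 4)*(o - 2)*(o + 4)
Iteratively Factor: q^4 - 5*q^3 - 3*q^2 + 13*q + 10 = (q + 1)*(q^3 - 6*q^2 + 3*q + 10) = (q + 1)^2*(q^2 - 7*q + 10) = (q - 5)*(q + 1)^2*(q - 2)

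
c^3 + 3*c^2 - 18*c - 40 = (c - 4)*(c + 2)*(c + 5)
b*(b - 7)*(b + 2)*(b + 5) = b^4 - 39*b^2 - 70*b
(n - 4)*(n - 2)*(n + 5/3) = n^3 - 13*n^2/3 - 2*n + 40/3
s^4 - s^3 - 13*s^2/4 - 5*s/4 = s*(s - 5/2)*(s + 1/2)*(s + 1)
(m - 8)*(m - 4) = m^2 - 12*m + 32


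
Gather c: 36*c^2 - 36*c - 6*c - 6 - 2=36*c^2 - 42*c - 8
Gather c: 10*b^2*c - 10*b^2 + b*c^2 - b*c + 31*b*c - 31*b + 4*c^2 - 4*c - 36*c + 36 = -10*b^2 - 31*b + c^2*(b + 4) + c*(10*b^2 + 30*b - 40) + 36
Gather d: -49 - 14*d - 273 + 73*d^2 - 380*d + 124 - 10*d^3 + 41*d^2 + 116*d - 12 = -10*d^3 + 114*d^2 - 278*d - 210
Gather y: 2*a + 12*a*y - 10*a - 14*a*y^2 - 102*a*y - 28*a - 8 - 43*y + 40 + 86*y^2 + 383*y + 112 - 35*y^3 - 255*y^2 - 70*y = -36*a - 35*y^3 + y^2*(-14*a - 169) + y*(270 - 90*a) + 144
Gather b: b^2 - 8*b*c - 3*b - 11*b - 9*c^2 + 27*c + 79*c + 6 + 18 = b^2 + b*(-8*c - 14) - 9*c^2 + 106*c + 24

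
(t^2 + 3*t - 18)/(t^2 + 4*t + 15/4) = 4*(t^2 + 3*t - 18)/(4*t^2 + 16*t + 15)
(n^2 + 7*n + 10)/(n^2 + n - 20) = (n + 2)/(n - 4)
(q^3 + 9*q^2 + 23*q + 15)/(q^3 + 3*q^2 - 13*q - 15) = (q + 3)/(q - 3)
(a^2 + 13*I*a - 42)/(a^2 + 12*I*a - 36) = (a + 7*I)/(a + 6*I)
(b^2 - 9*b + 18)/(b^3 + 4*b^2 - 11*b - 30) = (b - 6)/(b^2 + 7*b + 10)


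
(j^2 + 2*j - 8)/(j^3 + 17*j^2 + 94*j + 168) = (j - 2)/(j^2 + 13*j + 42)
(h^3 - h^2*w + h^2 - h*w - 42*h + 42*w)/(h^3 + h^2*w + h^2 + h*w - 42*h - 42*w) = (h - w)/(h + w)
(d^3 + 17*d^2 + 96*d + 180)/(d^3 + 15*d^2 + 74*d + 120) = (d + 6)/(d + 4)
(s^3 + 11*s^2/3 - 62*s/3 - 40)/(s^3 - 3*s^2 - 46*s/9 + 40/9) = 3*(s + 6)/(3*s - 2)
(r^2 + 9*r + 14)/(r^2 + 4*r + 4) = (r + 7)/(r + 2)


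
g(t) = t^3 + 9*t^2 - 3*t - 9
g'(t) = 3*t^2 + 18*t - 3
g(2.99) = 89.22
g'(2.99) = 77.64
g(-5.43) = 112.55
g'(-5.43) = -12.29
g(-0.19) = -8.11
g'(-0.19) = -6.31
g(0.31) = -9.04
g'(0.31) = 2.87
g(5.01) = 327.62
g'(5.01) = 162.48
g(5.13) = 347.47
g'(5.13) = 168.29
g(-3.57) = 70.91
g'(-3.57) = -29.03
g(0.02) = -9.06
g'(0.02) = -2.64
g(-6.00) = 117.00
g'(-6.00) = -3.00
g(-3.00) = 54.00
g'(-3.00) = -30.00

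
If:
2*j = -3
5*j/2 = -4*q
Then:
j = -3/2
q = 15/16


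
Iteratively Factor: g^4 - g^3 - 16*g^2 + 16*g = (g - 4)*(g^3 + 3*g^2 - 4*g) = g*(g - 4)*(g^2 + 3*g - 4) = g*(g - 4)*(g + 4)*(g - 1)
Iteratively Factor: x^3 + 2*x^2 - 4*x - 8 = (x - 2)*(x^2 + 4*x + 4) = (x - 2)*(x + 2)*(x + 2)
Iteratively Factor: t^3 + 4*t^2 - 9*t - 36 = (t - 3)*(t^2 + 7*t + 12) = (t - 3)*(t + 3)*(t + 4)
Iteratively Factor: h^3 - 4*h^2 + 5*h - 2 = (h - 2)*(h^2 - 2*h + 1) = (h - 2)*(h - 1)*(h - 1)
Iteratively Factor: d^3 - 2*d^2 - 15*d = (d + 3)*(d^2 - 5*d) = (d - 5)*(d + 3)*(d)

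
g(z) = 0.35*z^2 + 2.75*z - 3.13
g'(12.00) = 11.15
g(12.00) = 80.27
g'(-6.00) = -1.45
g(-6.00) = -7.03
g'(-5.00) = -0.75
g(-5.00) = -8.13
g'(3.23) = 5.01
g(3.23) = 9.40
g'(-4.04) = -0.08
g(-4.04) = -8.53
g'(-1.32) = 1.83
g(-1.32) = -6.15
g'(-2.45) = 1.04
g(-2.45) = -7.77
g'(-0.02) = 2.74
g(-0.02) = -3.18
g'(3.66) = 5.31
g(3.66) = 11.62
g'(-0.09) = 2.69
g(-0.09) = -3.37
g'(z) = 0.7*z + 2.75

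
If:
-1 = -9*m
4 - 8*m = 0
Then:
No Solution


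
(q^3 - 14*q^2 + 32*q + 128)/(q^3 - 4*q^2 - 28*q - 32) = (q - 8)/(q + 2)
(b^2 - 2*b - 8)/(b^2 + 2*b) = (b - 4)/b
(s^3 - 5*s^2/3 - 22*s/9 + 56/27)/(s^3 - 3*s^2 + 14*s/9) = (s + 4/3)/s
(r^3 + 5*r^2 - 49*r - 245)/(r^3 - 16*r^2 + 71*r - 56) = (r^2 + 12*r + 35)/(r^2 - 9*r + 8)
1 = 1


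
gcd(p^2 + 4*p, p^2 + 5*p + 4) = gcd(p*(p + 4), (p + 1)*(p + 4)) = p + 4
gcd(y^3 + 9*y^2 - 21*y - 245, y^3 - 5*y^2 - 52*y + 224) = y + 7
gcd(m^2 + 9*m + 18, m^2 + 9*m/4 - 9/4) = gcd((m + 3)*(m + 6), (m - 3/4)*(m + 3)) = m + 3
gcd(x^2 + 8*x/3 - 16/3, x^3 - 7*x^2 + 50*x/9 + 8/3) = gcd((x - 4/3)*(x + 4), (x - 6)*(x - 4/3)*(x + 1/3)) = x - 4/3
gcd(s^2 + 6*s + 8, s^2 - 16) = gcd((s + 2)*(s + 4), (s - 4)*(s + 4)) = s + 4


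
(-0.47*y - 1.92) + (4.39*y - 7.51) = 3.92*y - 9.43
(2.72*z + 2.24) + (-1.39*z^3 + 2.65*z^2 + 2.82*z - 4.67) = -1.39*z^3 + 2.65*z^2 + 5.54*z - 2.43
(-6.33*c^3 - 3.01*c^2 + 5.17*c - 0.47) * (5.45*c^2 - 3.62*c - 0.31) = -34.4985*c^5 + 6.5101*c^4 + 41.035*c^3 - 20.3438*c^2 + 0.0987*c + 0.1457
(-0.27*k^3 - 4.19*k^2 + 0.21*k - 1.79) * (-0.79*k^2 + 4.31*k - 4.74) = 0.2133*k^5 + 2.1464*k^4 - 16.945*k^3 + 22.1798*k^2 - 8.7103*k + 8.4846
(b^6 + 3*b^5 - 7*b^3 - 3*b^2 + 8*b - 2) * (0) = 0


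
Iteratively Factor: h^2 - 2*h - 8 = (h - 4)*(h + 2)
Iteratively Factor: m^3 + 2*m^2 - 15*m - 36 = (m - 4)*(m^2 + 6*m + 9) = (m - 4)*(m + 3)*(m + 3)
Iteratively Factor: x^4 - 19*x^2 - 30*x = (x)*(x^3 - 19*x - 30) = x*(x + 3)*(x^2 - 3*x - 10) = x*(x + 2)*(x + 3)*(x - 5)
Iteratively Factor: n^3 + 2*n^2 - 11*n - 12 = (n + 1)*(n^2 + n - 12) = (n + 1)*(n + 4)*(n - 3)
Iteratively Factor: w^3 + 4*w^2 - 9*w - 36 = (w + 3)*(w^2 + w - 12) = (w - 3)*(w + 3)*(w + 4)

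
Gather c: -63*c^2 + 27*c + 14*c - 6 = -63*c^2 + 41*c - 6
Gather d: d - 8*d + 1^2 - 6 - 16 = -7*d - 21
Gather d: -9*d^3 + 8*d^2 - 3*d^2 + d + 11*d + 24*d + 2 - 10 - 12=-9*d^3 + 5*d^2 + 36*d - 20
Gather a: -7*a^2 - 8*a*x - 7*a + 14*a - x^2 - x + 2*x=-7*a^2 + a*(7 - 8*x) - x^2 + x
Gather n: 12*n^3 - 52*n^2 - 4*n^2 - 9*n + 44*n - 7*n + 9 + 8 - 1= 12*n^3 - 56*n^2 + 28*n + 16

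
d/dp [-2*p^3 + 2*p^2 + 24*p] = -6*p^2 + 4*p + 24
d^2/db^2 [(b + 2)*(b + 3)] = 2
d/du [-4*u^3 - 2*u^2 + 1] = 4*u*(-3*u - 1)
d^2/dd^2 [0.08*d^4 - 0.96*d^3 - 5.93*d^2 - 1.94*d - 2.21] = 0.96*d^2 - 5.76*d - 11.86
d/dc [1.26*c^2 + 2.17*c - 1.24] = 2.52*c + 2.17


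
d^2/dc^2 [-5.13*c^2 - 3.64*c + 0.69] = -10.2600000000000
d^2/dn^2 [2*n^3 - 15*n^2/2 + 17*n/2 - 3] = 12*n - 15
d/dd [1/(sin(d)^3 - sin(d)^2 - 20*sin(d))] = (-3*sin(d)^2 + 2*sin(d) + 20)*cos(d)/((sin(d) + cos(d)^2 + 19)^2*sin(d)^2)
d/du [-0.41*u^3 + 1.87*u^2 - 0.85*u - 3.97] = -1.23*u^2 + 3.74*u - 0.85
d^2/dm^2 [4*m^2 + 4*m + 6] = 8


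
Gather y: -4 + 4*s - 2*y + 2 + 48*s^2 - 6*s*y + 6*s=48*s^2 + 10*s + y*(-6*s - 2) - 2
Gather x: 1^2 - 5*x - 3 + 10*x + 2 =5*x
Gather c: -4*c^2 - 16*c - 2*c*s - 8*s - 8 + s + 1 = -4*c^2 + c*(-2*s - 16) - 7*s - 7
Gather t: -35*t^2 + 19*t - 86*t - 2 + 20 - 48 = -35*t^2 - 67*t - 30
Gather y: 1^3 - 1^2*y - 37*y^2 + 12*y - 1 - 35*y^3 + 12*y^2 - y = -35*y^3 - 25*y^2 + 10*y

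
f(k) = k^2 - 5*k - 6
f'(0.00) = -5.00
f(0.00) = -6.00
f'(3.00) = 1.00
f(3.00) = -12.00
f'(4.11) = 3.22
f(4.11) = -9.66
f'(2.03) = -0.94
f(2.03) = -12.03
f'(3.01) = 1.02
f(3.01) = -11.99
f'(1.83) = -1.34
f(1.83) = -11.80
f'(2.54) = 0.08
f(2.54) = -12.25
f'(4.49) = 3.98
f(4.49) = -8.29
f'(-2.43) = -9.86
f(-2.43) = 12.05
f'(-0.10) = -5.20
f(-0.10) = -5.49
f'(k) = 2*k - 5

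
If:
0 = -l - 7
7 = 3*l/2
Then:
No Solution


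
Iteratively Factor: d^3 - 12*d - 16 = (d + 2)*(d^2 - 2*d - 8) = (d + 2)^2*(d - 4)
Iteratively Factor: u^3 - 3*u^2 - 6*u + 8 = (u - 4)*(u^2 + u - 2) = (u - 4)*(u - 1)*(u + 2)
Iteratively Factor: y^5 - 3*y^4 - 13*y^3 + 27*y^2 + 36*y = (y - 3)*(y^4 - 13*y^2 - 12*y) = y*(y - 3)*(y^3 - 13*y - 12) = y*(y - 3)*(y + 3)*(y^2 - 3*y - 4) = y*(y - 3)*(y + 1)*(y + 3)*(y - 4)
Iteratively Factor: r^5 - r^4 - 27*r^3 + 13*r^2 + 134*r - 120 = (r - 5)*(r^4 + 4*r^3 - 7*r^2 - 22*r + 24) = (r - 5)*(r + 4)*(r^3 - 7*r + 6) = (r - 5)*(r - 2)*(r + 4)*(r^2 + 2*r - 3) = (r - 5)*(r - 2)*(r + 3)*(r + 4)*(r - 1)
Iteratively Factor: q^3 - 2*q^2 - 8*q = (q)*(q^2 - 2*q - 8) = q*(q + 2)*(q - 4)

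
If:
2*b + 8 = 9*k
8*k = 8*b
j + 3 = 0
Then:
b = 8/7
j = -3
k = 8/7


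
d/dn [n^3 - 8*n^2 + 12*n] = 3*n^2 - 16*n + 12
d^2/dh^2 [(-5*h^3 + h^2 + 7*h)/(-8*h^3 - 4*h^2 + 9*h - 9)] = 2*(-224*h^6 - 264*h^5 - 3048*h^4 + 77*h^3 + 1917*h^2 + 1971*h - 648)/(512*h^9 + 768*h^8 - 1344*h^7 + 64*h^6 + 3240*h^5 - 2484*h^4 - 729*h^3 + 3159*h^2 - 2187*h + 729)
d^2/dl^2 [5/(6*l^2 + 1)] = 60*(18*l^2 - 1)/(6*l^2 + 1)^3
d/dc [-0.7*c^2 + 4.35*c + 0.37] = 4.35 - 1.4*c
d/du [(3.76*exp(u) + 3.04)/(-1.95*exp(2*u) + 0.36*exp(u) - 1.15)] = (7.332*exp(2*u) + 11.856*exp(u) - 5.4184)*exp(u)/(3.8025*exp(4*u) - 1.404*exp(3*u) + 4.6146*exp(2*u) - 0.828*exp(u) + 1.3225)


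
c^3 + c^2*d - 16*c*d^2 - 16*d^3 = (c - 4*d)*(c + d)*(c + 4*d)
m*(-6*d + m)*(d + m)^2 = -6*d^3*m - 11*d^2*m^2 - 4*d*m^3 + m^4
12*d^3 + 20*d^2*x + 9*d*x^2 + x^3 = (d + x)*(2*d + x)*(6*d + x)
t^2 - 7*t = t*(t - 7)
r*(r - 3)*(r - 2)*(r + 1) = r^4 - 4*r^3 + r^2 + 6*r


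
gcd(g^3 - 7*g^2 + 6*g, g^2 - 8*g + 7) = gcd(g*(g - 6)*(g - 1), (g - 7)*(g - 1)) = g - 1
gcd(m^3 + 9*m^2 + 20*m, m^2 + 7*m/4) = m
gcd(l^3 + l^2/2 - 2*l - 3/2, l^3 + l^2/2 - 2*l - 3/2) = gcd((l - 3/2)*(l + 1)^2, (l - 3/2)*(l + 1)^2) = l^3 + l^2/2 - 2*l - 3/2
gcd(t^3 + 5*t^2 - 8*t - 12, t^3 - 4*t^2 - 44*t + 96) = t^2 + 4*t - 12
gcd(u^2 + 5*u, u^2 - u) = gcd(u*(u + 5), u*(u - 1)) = u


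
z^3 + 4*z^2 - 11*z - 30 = (z - 3)*(z + 2)*(z + 5)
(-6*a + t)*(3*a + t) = -18*a^2 - 3*a*t + t^2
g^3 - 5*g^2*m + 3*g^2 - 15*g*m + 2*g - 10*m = (g + 1)*(g + 2)*(g - 5*m)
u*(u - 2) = u^2 - 2*u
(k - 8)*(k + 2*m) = k^2 + 2*k*m - 8*k - 16*m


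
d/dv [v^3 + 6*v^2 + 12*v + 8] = 3*v^2 + 12*v + 12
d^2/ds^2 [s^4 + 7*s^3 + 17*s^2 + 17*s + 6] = 12*s^2 + 42*s + 34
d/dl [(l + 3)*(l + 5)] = 2*l + 8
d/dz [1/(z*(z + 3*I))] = (-2*z - 3*I)/(z^2*(z^2 + 6*I*z - 9))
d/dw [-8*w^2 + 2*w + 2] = 2 - 16*w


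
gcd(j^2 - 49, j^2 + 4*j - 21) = j + 7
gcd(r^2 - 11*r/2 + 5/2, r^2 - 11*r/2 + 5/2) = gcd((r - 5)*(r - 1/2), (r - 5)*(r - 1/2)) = r^2 - 11*r/2 + 5/2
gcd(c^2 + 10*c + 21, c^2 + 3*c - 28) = c + 7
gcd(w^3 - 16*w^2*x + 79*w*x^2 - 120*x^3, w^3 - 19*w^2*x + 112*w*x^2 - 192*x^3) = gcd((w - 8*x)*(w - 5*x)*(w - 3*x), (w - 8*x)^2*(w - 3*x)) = w^2 - 11*w*x + 24*x^2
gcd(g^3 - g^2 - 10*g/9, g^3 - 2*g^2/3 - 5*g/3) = g^2 - 5*g/3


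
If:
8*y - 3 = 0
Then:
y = 3/8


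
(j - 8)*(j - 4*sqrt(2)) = j^2 - 8*j - 4*sqrt(2)*j + 32*sqrt(2)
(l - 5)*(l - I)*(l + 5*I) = l^3 - 5*l^2 + 4*I*l^2 + 5*l - 20*I*l - 25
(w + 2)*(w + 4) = w^2 + 6*w + 8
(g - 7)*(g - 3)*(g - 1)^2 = g^4 - 12*g^3 + 42*g^2 - 52*g + 21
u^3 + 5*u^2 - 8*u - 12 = (u - 2)*(u + 1)*(u + 6)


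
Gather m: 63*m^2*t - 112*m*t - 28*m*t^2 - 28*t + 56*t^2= 63*m^2*t + m*(-28*t^2 - 112*t) + 56*t^2 - 28*t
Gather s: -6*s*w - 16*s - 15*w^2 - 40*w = s*(-6*w - 16) - 15*w^2 - 40*w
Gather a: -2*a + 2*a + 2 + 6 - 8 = 0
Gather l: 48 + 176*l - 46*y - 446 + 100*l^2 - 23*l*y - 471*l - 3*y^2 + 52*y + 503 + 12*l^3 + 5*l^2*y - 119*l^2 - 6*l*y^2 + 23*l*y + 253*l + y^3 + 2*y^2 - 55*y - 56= 12*l^3 + l^2*(5*y - 19) + l*(-6*y^2 - 42) + y^3 - y^2 - 49*y + 49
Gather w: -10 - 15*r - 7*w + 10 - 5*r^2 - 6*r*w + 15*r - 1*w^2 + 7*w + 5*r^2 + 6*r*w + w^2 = 0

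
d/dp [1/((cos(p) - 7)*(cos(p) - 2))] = (2*cos(p) - 9)*sin(p)/((cos(p) - 7)^2*(cos(p) - 2)^2)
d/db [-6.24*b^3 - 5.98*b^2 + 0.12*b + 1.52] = -18.72*b^2 - 11.96*b + 0.12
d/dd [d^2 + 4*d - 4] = 2*d + 4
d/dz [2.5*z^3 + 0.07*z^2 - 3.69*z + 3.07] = 7.5*z^2 + 0.14*z - 3.69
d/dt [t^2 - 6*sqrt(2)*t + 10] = 2*t - 6*sqrt(2)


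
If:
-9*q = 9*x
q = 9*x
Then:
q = 0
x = 0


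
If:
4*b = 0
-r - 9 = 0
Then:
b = 0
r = -9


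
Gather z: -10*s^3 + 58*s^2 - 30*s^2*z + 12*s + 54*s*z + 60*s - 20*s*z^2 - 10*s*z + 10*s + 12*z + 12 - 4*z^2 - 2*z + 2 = -10*s^3 + 58*s^2 + 82*s + z^2*(-20*s - 4) + z*(-30*s^2 + 44*s + 10) + 14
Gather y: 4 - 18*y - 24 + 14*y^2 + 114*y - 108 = 14*y^2 + 96*y - 128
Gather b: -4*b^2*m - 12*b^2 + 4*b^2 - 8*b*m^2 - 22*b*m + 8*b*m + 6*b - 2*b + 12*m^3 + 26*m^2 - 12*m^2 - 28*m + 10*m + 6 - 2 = b^2*(-4*m - 8) + b*(-8*m^2 - 14*m + 4) + 12*m^3 + 14*m^2 - 18*m + 4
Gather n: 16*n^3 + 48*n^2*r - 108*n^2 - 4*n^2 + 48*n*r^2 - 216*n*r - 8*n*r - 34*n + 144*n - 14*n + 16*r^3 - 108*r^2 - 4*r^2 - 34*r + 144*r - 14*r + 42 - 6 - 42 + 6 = 16*n^3 + n^2*(48*r - 112) + n*(48*r^2 - 224*r + 96) + 16*r^3 - 112*r^2 + 96*r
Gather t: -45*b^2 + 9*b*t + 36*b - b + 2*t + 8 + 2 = -45*b^2 + 35*b + t*(9*b + 2) + 10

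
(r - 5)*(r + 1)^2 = r^3 - 3*r^2 - 9*r - 5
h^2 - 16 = (h - 4)*(h + 4)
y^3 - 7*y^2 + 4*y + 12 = (y - 6)*(y - 2)*(y + 1)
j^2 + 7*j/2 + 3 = (j + 3/2)*(j + 2)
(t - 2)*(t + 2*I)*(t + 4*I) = t^3 - 2*t^2 + 6*I*t^2 - 8*t - 12*I*t + 16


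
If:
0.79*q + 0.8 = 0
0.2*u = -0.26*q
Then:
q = -1.01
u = 1.32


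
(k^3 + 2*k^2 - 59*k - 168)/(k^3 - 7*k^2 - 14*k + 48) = (k + 7)/(k - 2)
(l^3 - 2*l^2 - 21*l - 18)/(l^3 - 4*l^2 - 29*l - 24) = (l - 6)/(l - 8)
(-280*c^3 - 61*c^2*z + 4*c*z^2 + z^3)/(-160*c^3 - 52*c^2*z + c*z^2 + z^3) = (7*c + z)/(4*c + z)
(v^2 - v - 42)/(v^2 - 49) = (v + 6)/(v + 7)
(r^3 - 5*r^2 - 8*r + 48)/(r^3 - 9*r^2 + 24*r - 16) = (r + 3)/(r - 1)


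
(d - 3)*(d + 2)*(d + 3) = d^3 + 2*d^2 - 9*d - 18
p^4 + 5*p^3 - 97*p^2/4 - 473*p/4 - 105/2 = (p - 5)*(p + 1/2)*(p + 7/2)*(p + 6)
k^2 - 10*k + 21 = (k - 7)*(k - 3)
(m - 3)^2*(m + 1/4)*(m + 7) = m^4 + 5*m^3/4 - 131*m^2/4 + 219*m/4 + 63/4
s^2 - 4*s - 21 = (s - 7)*(s + 3)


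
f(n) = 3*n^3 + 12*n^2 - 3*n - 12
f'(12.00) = 1581.00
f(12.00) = 6864.00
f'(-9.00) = 510.00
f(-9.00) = -1200.00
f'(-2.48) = -7.17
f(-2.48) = 23.49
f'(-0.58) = -13.89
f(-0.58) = -6.81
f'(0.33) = 5.90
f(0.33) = -11.58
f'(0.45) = 9.62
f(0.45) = -10.65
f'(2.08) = 85.86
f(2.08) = 60.67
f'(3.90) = 227.49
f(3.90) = 336.78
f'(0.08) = -1.02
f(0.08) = -12.16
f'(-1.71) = -17.72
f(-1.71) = 13.22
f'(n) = 9*n^2 + 24*n - 3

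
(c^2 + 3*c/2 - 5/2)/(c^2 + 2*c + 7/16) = 8*(2*c^2 + 3*c - 5)/(16*c^2 + 32*c + 7)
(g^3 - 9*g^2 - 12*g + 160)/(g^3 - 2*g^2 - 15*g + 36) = (g^2 - 13*g + 40)/(g^2 - 6*g + 9)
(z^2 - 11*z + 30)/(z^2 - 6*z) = (z - 5)/z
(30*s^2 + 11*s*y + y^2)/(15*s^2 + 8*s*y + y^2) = (6*s + y)/(3*s + y)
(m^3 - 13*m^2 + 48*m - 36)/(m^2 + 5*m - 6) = (m^2 - 12*m + 36)/(m + 6)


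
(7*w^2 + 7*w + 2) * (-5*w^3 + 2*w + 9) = -35*w^5 - 35*w^4 + 4*w^3 + 77*w^2 + 67*w + 18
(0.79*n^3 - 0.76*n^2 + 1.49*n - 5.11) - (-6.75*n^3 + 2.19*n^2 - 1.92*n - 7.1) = 7.54*n^3 - 2.95*n^2 + 3.41*n + 1.99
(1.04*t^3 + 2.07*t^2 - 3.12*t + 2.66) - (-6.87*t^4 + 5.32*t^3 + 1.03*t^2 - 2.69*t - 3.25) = 6.87*t^4 - 4.28*t^3 + 1.04*t^2 - 0.43*t + 5.91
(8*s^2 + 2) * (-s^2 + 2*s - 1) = -8*s^4 + 16*s^3 - 10*s^2 + 4*s - 2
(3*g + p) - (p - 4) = 3*g + 4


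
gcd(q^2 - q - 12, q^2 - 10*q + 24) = q - 4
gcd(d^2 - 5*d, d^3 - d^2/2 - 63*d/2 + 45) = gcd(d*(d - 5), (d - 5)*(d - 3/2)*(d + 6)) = d - 5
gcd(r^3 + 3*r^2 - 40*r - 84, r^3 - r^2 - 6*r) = r + 2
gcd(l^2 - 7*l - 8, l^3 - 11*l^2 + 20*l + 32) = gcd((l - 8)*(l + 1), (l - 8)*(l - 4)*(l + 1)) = l^2 - 7*l - 8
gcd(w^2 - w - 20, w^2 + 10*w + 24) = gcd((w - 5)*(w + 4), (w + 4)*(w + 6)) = w + 4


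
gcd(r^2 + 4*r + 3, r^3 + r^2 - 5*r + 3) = r + 3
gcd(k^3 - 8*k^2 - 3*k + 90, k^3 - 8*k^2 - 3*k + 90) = k^3 - 8*k^2 - 3*k + 90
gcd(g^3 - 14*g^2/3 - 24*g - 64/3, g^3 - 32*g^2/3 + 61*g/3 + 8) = g - 8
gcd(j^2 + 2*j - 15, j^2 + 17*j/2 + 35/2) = j + 5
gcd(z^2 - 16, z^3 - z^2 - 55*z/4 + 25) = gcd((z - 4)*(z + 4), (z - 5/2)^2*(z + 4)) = z + 4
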